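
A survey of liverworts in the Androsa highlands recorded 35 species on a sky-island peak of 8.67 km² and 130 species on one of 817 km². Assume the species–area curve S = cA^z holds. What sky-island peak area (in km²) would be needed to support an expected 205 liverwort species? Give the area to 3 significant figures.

3960 km²

z = ln(130/35) / ln(817/8.67) = 1.3122 / 4.5458 = 0.2887
c = 35 / 8.67^0.2887 = 35 / 1.865 = 18.76
A = (205/18.76)^(1/0.2887) ⇒ ln A = ln(10.93)/0.2887 = 8.2835
A = e^8.2835 ≈ 3958 km²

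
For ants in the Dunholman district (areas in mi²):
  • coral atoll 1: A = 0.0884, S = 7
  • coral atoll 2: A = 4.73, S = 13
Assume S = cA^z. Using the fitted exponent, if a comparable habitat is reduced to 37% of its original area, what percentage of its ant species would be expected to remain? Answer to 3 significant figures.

85.7%

z = ln(13/7) / ln(4.73/0.0884) = 0.6190 / 3.9798 = 0.1555
S_new/S_old = (A_new/A_old)^z = 0.37^0.1555 = exp(0.1555 × -0.9943) = 0.8567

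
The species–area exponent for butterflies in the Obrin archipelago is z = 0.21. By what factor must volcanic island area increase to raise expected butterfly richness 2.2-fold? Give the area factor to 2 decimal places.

(A₂/A₁)^0.21 = 2.2, so A₂/A₁ = 2.2^(1/0.21) = 2.2^4.762
ln(A₂/A₁) = ln 2.2 / 0.21 = 0.7885 / 0.21 = 3.7546
A₂/A₁ = e^3.7546 ≈ 42.72

42.72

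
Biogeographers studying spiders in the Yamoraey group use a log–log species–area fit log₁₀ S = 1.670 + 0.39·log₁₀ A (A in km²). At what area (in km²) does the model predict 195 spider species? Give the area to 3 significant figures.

38.9 km²

195 = 46.77 × A^0.39  ⇒  A^0.39 = 195/46.77 = 4.169
ln A = ln(4.169) / 0.39 = 1.4277 / 0.39 = 3.6607
A = e^3.6607 ≈ 38.89 km²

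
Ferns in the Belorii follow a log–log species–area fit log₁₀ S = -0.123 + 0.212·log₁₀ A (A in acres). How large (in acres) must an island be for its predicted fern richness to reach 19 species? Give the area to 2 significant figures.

4100000 acres

19 = 0.7534 × A^0.212  ⇒  A^0.212 = 19/0.7534 = 25.22
ln A = ln(25.22) / 0.212 = 3.2277 / 0.212 = 15.2248
A = e^15.2248 ≈ 4093033 acres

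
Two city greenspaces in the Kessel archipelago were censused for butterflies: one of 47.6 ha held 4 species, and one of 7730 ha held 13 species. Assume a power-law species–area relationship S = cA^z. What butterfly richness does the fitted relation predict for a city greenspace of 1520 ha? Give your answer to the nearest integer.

z = ln(13/4) / ln(7730/47.6) = 1.1787 / 5.0900 = 0.2316
c = 4 / 47.6^0.2316 = 4 / 2.446 = 1.635
S₃ = 1.635 × 1520^0.2316 = 1.635 × 5.455 ≈ 8.92

9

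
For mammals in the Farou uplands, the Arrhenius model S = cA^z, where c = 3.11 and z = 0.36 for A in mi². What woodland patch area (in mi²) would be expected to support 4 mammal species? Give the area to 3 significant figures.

4 = 3.11 × A^0.36  ⇒  A^0.36 = 4/3.11 = 1.286
ln A = ln(1.286) / 0.36 = 0.2517 / 0.36 = 0.6991
A = e^0.6991 ≈ 2.012 mi²

2.01 mi²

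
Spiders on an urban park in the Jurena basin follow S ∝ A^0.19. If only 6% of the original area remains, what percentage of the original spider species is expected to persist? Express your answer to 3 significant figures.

58.6%

S_new/S_old = (A_new/A_old)^z = 0.06^0.19
= exp(0.19 × ln 0.06) = exp(0.19 × -2.8134) = exp(-0.5345) ≈ 0.5859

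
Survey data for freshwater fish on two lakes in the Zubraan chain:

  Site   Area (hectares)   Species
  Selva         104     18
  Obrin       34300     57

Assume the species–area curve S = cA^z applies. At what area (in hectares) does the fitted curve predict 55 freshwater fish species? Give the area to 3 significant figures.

z = ln(57/18) / ln(34300/104) = 1.1527 / 5.7985 = 0.1988
c = 18 / 104^0.1988 = 18 / 2.517 = 7.15
A = (55/7.15)^(1/0.1988) ⇒ ln A = ln(7.692)/0.1988 = 10.2632
A = e^10.2632 ≈ 28659 hectares

28700 hectares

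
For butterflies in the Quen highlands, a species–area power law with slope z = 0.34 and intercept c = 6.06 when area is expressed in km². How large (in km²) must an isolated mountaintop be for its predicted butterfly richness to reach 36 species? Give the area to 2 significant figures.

190 km²

36 = 6.06 × A^0.34  ⇒  A^0.34 = 36/6.06 = 5.941
ln A = ln(5.941) / 0.34 = 1.7818 / 0.34 = 5.2406
A = e^5.2406 ≈ 188.8 km²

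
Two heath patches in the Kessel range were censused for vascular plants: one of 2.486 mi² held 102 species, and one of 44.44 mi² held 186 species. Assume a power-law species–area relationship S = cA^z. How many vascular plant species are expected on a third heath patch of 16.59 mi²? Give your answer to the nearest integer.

z = ln(186/102) / ln(44.44/2.486) = 0.6008 / 2.8835 = 0.2084
c = 102 / 2.486^0.2084 = 102 / 1.209 = 84.37
S₃ = 84.37 × 16.59^0.2084 = 84.37 × 1.795 ≈ 151.5

151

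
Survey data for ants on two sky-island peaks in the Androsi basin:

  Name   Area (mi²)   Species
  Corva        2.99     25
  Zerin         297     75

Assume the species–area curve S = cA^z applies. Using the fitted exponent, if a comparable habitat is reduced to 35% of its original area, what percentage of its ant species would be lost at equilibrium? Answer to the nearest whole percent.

z = ln(75/25) / ln(297/2.99) = 1.0986 / 4.5985 = 0.2389
S_new/S_old = (A_new/A_old)^z = 0.35^0.2389 = exp(0.2389 × -1.0498) = 0.7782
Fraction lost = 1 − 0.7782 = 0.2218

22%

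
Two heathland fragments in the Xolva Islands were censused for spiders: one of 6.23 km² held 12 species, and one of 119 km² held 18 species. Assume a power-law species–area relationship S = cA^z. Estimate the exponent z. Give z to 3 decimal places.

0.137

Taking logs: ln S = ln c + z ln A, so z = (ln S₂ − ln S₁)/(ln A₂ − ln A₁).
z = ln(18/12) / ln(119/6.23) = ln(1.5) / ln(19.1) = 0.4055 / 2.9497 = 0.1375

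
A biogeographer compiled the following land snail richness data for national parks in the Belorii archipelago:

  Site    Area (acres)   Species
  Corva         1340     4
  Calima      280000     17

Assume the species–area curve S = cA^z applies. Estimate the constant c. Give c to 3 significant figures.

0.569

z = ln(S₂/S₁) / ln(A₂/A₁) = ln(17/4) / ln(280000/1340) = 1.4469 / 5.3421 = 0.2709
c = S₁ / A₁^z = 4 / 1340^0.2709 = 4 / 7.03 = 0.569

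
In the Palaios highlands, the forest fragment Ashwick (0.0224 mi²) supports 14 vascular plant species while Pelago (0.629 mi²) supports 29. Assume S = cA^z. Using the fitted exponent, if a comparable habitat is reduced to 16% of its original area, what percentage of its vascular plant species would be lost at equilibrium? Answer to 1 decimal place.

z = ln(29/14) / ln(0.629/0.0224) = 0.7282 / 3.3351 = 0.2184
S_new/S_old = (A_new/A_old)^z = 0.16^0.2184 = exp(0.2184 × -1.8326) = 0.6702
Fraction lost = 1 − 0.6702 = 0.3298

33.0%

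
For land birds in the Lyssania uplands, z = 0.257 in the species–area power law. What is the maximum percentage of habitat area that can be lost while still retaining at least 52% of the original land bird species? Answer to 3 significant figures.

92.1%

Need (A_new/A_old)^0.257 = 0.52, so A_new/A_old = 0.52^(1/0.257) = 0.52^3.891
ln(A_new/A_old) = ln 0.52 / 0.257 = -0.6539 / 0.257 = -2.5445
A_new/A_old = e^-2.5445 ≈ 0.07852
Fraction that can be lost = 1 − 0.07852 = 0.9215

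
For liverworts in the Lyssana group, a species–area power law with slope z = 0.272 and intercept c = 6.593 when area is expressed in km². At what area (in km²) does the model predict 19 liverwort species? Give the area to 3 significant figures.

19 = 6.593 × A^0.272  ⇒  A^0.272 = 19/6.593 = 2.882
ln A = ln(2.882) / 0.272 = 1.0584 / 0.272 = 3.8913
A = e^3.8913 ≈ 48.97 km²

49.0 km²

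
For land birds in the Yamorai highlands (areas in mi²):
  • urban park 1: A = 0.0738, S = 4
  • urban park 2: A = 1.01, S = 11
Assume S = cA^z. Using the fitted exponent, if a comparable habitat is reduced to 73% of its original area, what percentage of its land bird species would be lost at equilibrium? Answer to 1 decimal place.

z = ln(11/4) / ln(1.01/0.0738) = 1.0116 / 2.6163 = 0.3866
S_new/S_old = (A_new/A_old)^z = 0.73^0.3866 = exp(0.3866 × -0.3147) = 0.8854
Fraction lost = 1 − 0.8854 = 0.1146

11.5%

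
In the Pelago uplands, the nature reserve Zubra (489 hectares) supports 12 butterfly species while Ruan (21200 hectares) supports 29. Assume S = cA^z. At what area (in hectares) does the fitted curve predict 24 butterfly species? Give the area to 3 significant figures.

z = ln(29/12) / ln(21200/489) = 0.8824 / 3.7694 = 0.2341
c = 12 / 489^0.2341 = 12 / 4.261 = 2.816
A = (24/2.816)^(1/0.2341) ⇒ ln A = ln(8.523)/0.2341 = 9.1534
A = e^9.1534 ≈ 9446 hectares

9450 hectares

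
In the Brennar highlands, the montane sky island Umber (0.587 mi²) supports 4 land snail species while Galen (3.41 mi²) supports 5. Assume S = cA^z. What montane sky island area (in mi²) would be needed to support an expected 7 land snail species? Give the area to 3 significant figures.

z = ln(5/4) / ln(3.41/0.587) = 0.2231 / 1.7594 = 0.1268
c = 4 / 0.587^0.1268 = 4 / 0.9347 = 4.28
A = (7/4.28)^(1/0.1268) ⇒ ln A = ln(1.636)/0.1268 = 3.8797
A = e^3.8797 ≈ 48.41 mi²

48.4 mi²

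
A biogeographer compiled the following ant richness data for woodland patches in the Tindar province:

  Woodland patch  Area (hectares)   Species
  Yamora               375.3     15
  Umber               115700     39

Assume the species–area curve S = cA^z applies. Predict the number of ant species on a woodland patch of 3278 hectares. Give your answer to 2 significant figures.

22

z = ln(39/15) / ln(115700/375.3) = 0.9555 / 5.7310 = 0.1667
c = 15 / 375.3^0.1667 = 15 / 2.687 = 5.583
S₃ = 5.583 × 3278^0.1667 = 5.583 × 3.856 ≈ 21.53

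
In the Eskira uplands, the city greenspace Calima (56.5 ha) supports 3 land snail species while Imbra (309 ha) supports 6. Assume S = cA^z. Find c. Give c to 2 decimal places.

z = ln(S₂/S₁) / ln(A₂/A₁) = ln(6/3) / ln(309/56.5) = 0.6931 / 1.6991 = 0.4079
c = S₁ / A₁^z = 3 / 56.5^0.4079 = 3 / 5.185 = 0.5786

0.58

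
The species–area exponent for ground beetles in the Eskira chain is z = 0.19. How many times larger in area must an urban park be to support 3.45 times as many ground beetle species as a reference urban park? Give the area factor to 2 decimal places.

677.06

(A₂/A₁)^0.19 = 3.45, so A₂/A₁ = 3.45^(1/0.19) = 3.45^5.263
ln(A₂/A₁) = ln 3.45 / 0.19 = 1.2384 / 0.19 = 6.5178
A₂/A₁ = e^6.5178 ≈ 677.1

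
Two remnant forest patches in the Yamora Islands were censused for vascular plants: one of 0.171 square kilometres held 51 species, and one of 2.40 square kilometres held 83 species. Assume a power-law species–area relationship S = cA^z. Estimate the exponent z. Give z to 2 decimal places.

Taking logs: ln S = ln c + z ln A, so z = (ln S₂ − ln S₁)/(ln A₂ − ln A₁).
z = ln(83/51) / ln(2.4/0.171) = ln(1.627) / ln(14.04) = 0.4870 / 2.6416 = 0.1844

0.18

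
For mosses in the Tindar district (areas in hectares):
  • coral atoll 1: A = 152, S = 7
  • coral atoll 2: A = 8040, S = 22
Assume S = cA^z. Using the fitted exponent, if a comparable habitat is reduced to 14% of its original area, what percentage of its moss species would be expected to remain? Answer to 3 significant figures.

z = ln(22/7) / ln(8040/152) = 1.1451 / 3.9683 = 0.2886
S_new/S_old = (A_new/A_old)^z = 0.14^0.2886 = exp(0.2886 × -1.9661) = 0.567

56.7%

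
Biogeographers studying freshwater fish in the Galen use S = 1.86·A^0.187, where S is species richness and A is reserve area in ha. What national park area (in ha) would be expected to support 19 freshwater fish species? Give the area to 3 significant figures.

249000 ha

19 = 1.86 × A^0.187  ⇒  A^0.187 = 19/1.86 = 10.22
ln A = ln(10.22) / 0.187 = 2.3239 / 0.187 = 12.4271
A = e^12.4271 ≈ 249465 ha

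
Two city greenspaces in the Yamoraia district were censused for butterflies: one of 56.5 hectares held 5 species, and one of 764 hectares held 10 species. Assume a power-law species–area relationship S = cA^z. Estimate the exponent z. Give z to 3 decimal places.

0.266

Taking logs: ln S = ln c + z ln A, so z = (ln S₂ − ln S₁)/(ln A₂ − ln A₁).
z = ln(10/5) / ln(764/56.5) = ln(2) / ln(13.52) = 0.6931 / 2.6043 = 0.2662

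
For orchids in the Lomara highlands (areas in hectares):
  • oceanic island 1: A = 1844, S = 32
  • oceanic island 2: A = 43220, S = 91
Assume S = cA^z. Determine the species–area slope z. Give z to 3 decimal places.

Taking logs: ln S = ln c + z ln A, so z = (ln S₂ − ln S₁)/(ln A₂ − ln A₁).
z = ln(91/32) / ln(43220/1844) = ln(2.844) / ln(23.44) = 1.0451 / 3.1544 = 0.3313

0.331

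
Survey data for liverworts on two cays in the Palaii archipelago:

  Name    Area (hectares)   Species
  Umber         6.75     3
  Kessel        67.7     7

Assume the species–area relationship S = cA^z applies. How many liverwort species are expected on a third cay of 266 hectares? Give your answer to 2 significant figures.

z = ln(7/3) / ln(67.7/6.75) = 0.8473 / 2.3055 = 0.3675
c = 3 / 6.75^0.3675 = 3 / 2.017 = 1.487
S₃ = 1.487 × 266^0.3675 = 1.487 × 7.783 ≈ 11.57

12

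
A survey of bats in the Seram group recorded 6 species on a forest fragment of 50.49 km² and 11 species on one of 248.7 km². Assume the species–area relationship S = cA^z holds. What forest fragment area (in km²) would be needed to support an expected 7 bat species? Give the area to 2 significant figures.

76 km²

z = ln(11/6) / ln(248.7/50.49) = 0.6061 / 1.5945 = 0.3801
c = 6 / 50.49^0.3801 = 6 / 4.441 = 1.351
A = (7/1.351)^(1/0.3801) ⇒ ln A = ln(5.181)/0.3801 = 4.3273
A = e^4.3273 ≈ 75.74 km²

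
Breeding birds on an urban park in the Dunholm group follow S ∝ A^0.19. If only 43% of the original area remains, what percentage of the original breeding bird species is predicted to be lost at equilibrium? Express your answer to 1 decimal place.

14.8%

S_new/S_old = (A_new/A_old)^z = 0.43^0.19
= exp(0.19 × ln 0.43) = exp(0.19 × -0.8440) = exp(-0.1604) ≈ 0.8518
Fraction lost = 1 − 0.8518 = 0.1482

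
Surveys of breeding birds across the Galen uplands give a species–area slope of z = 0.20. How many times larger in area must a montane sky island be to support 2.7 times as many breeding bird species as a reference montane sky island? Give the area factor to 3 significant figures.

(A₂/A₁)^0.2 = 2.7, so A₂/A₁ = 2.7^(1/0.2) = 2.7^5
ln(A₂/A₁) = ln 2.7 / 0.2 = 0.9933 / 0.2 = 4.9663
A₂/A₁ = e^4.9663 ≈ 143.5

143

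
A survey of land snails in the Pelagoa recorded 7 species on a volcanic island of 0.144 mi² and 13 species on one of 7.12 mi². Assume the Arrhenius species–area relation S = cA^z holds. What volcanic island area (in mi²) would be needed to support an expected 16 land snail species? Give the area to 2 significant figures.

26 mi²

z = ln(13/7) / ln(7.12/0.144) = 0.6190 / 3.9008 = 0.1587
c = 7 / 0.144^0.1587 = 7 / 0.7353 = 9.521
A = (16/9.521)^(1/0.1587) ⇒ ln A = ln(1.681)/0.1587 = 3.2713
A = e^3.2713 ≈ 26.35 mi²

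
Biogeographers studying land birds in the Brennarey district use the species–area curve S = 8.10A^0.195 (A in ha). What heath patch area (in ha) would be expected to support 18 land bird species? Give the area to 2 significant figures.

60 ha

18 = 8.1 × A^0.195  ⇒  A^0.195 = 18/8.1 = 2.222
ln A = ln(2.222) / 0.195 = 0.7985 / 0.195 = 4.0949
A = e^4.0949 ≈ 60.03 ha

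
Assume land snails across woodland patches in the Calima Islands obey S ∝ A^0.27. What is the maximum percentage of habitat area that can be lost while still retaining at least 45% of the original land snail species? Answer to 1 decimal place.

94.8%

Need (A_new/A_old)^0.27 = 0.45, so A_new/A_old = 0.45^(1/0.27) = 0.45^3.704
ln(A_new/A_old) = ln 0.45 / 0.27 = -0.7985 / 0.27 = -2.9574
A_new/A_old = e^-2.9574 ≈ 0.05195
Fraction that can be lost = 1 − 0.05195 = 0.948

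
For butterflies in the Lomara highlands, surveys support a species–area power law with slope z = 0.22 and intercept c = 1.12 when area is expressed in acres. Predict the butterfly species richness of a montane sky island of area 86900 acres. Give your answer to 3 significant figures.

S = 1.12 × 86900^0.22
ln S = ln 1.12 + 0.22 × ln 86900 = 0.1133 + 0.22 × 11.3725 = 2.6153
S = e^2.6153 ≈ 13.67

13.7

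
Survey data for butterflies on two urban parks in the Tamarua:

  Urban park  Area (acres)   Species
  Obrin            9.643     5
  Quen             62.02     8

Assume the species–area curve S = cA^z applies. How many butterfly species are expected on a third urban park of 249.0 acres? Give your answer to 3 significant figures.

z = ln(8/5) / ln(62.02/9.643) = 0.4700 / 1.8612 = 0.2525
c = 5 / 9.643^0.2525 = 5 / 1.772 = 2.821
S₃ = 2.821 × 249^0.2525 = 2.821 × 4.028 ≈ 11.36

11.4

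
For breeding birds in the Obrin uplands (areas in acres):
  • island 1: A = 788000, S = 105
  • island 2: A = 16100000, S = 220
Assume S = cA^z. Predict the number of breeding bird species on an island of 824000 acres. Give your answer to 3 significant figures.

106

z = ln(220/105) / ln(16100000/788000) = 0.7397 / 3.0171 = 0.2452
c = 105 / 788000^0.2452 = 105 / 27.9 = 3.764
S₃ = 3.764 × 824000^0.2452 = 3.764 × 28.21 ≈ 106.2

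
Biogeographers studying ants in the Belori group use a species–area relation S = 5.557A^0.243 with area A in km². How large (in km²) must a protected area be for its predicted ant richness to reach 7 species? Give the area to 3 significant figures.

7 = 5.557 × A^0.243  ⇒  A^0.243 = 7/5.557 = 1.26
ln A = ln(1.26) / 0.243 = 0.2309 / 0.243 = 0.9500
A = e^0.9500 ≈ 2.586 km²

2.59 km²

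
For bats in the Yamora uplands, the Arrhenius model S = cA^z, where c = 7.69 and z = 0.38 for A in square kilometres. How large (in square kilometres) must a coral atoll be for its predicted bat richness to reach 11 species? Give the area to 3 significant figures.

2.57 square kilometres

11 = 7.69 × A^0.38  ⇒  A^0.38 = 11/7.69 = 1.43
ln A = ln(1.43) / 0.38 = 0.3580 / 0.38 = 0.9420
A = e^0.9420 ≈ 2.565 square kilometres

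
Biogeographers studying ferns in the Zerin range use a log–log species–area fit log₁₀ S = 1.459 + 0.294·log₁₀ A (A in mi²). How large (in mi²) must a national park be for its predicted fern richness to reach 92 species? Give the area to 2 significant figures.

52 mi²

92 = 28.77 × A^0.294  ⇒  A^0.294 = 92/28.77 = 3.197
ln A = ln(3.197) / 0.294 = 1.1623 / 0.294 = 3.9535
A = e^3.9535 ≈ 52.12 mi²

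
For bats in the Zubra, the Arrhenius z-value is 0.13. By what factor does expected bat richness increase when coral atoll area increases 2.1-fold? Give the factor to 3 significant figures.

1.10

S₂/S₁ = (A₂/A₁)^z = 2.1^0.13
ln(S₂/S₁) = 0.13 × ln 2.1 = 0.13 × 0.7419 = 0.0965
S₂/S₁ = e^0.0965 ≈ 1.101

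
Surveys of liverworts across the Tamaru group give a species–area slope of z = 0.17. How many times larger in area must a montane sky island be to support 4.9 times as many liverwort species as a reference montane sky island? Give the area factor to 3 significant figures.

11500

(A₂/A₁)^0.17 = 4.9, so A₂/A₁ = 4.9^(1/0.17) = 4.9^5.882
ln(A₂/A₁) = ln 4.9 / 0.17 = 1.5892 / 0.17 = 9.3484
A₂/A₁ = e^9.3484 ≈ 11481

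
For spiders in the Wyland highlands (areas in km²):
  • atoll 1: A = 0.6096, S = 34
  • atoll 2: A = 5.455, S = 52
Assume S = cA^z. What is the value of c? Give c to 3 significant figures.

37.4

z = ln(S₂/S₁) / ln(A₂/A₁) = ln(52/34) / ln(5.455/0.6096) = 0.4249 / 2.1915 = 0.1939
c = S₁ / A₁^z = 34 / 0.6096^0.1939 = 34 / 0.9085 = 37.42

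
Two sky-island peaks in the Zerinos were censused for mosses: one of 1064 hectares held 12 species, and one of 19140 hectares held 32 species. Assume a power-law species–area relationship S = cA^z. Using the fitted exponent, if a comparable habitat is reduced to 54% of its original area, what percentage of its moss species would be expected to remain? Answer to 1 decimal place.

z = ln(32/12) / ln(19140/1064) = 0.9808 / 2.8897 = 0.3394
S_new/S_old = (A_new/A_old)^z = 0.54^0.3394 = exp(0.3394 × -0.6162) = 0.8113

81.1%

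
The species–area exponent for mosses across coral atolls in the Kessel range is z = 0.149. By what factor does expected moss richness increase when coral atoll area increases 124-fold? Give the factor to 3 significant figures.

2.05

S₂/S₁ = (A₂/A₁)^z = 124^0.149
ln(S₂/S₁) = 0.149 × ln 124 = 0.149 × 4.8203 = 0.7182
S₂/S₁ = e^0.7182 ≈ 2.051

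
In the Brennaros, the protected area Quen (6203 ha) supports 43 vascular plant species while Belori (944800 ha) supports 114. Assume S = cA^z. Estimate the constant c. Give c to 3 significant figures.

7.90

z = ln(S₂/S₁) / ln(A₂/A₁) = ln(114/43) / ln(944800/6203) = 0.9750 / 5.0259 = 0.1940
c = S₁ / A₁^z = 43 / 6203^0.1940 = 43 / 5.442 = 7.902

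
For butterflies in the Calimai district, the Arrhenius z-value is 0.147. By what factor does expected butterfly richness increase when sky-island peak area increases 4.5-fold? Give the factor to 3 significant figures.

1.25

S₂/S₁ = (A₂/A₁)^z = 4.5^0.147
ln(S₂/S₁) = 0.147 × ln 4.5 = 0.147 × 1.5041 = 0.2211
S₂/S₁ = e^0.2211 ≈ 1.247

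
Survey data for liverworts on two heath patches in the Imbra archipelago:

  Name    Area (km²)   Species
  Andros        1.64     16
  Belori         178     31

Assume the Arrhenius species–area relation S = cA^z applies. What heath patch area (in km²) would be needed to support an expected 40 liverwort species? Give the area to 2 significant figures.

1100 km²

z = ln(31/16) / ln(178/1.64) = 0.6614 / 4.6871 = 0.1411
c = 16 / 1.64^0.1411 = 16 / 1.072 = 14.92
A = (40/14.92)^(1/0.1411) ⇒ ln A = ln(2.681)/0.1411 = 6.9881
A = e^6.9881 ≈ 1084 km²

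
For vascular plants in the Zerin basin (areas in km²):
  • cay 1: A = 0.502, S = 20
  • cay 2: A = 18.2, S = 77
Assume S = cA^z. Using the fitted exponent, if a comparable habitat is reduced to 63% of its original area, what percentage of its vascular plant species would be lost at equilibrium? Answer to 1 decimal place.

15.9%

z = ln(77/20) / ln(18.2/0.502) = 1.3481 / 3.5906 = 0.3754
S_new/S_old = (A_new/A_old)^z = 0.63^0.3754 = exp(0.3754 × -0.4620) = 0.8407
Fraction lost = 1 − 0.8407 = 0.1593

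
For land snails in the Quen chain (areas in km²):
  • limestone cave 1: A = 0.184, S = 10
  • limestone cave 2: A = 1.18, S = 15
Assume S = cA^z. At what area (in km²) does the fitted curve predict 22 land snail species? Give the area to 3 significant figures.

z = ln(15/10) / ln(1.18/0.184) = 0.4055 / 1.8583 = 0.2182
c = 10 / 0.184^0.2182 = 10 / 0.6912 = 14.47
A = (22/14.47)^(1/0.2182) ⇒ ln A = ln(1.521)/0.2182 = 1.9209
A = e^1.9209 ≈ 6.827 km²

6.83 km²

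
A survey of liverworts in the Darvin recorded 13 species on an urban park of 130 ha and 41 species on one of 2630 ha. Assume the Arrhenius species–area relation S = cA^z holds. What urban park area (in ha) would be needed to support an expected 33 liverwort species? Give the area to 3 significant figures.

1490 ha

z = ln(41/13) / ln(2630/130) = 1.1486 / 3.0072 = 0.3820
c = 13 / 130^0.3820 = 13 / 6.419 = 2.025
A = (33/2.025)^(1/0.3820) ⇒ ln A = ln(16.29)/0.3820 = 7.3064
A = e^7.3064 ≈ 1490 ha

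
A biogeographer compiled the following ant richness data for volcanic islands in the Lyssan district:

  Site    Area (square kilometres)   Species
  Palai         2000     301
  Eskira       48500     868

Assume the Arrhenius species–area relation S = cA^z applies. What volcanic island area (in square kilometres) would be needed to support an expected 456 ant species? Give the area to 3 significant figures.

z = ln(868/301) / ln(48500/2000) = 1.0591 / 3.1884 = 0.3322
c = 301 / 2000^0.3322 = 301 / 12.49 = 24.1
A = (456/24.1)^(1/0.3322) ⇒ ln A = ln(18.92)/0.3322 = 8.8514
A = e^8.8514 ≈ 6984 square kilometres

6980 square kilometres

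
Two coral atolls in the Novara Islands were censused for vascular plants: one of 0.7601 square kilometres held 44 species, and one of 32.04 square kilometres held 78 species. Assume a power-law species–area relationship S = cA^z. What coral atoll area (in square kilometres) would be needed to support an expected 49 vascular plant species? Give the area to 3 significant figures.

1.54 square kilometres

z = ln(78/44) / ln(32.04/0.7601) = 0.5725 / 3.7413 = 0.1530
c = 44 / 0.7601^0.1530 = 44 / 0.9589 = 45.89
A = (49/45.89)^(1/0.1530) ⇒ ln A = ln(1.068)/0.1530 = 0.4290
A = e^0.4290 ≈ 1.536 square kilometres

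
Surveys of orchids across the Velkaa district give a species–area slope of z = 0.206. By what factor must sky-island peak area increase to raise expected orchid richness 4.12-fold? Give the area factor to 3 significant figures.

(A₂/A₁)^0.206 = 4.12, so A₂/A₁ = 4.12^(1/0.206) = 4.12^4.854
ln(A₂/A₁) = ln 4.12 / 0.206 = 1.4159 / 0.206 = 6.8731
A₂/A₁ = e^6.8731 ≈ 965.9

966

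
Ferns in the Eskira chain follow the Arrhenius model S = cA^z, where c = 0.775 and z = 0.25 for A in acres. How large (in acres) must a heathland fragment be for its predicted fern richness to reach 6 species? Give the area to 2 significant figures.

6 = 0.775 × A^0.25  ⇒  A^0.25 = 6/0.775 = 7.742
ln A = ln(7.742) / 0.25 = 2.0467 / 0.25 = 8.1866
A = e^8.1866 ≈ 3593 acres

3600 acres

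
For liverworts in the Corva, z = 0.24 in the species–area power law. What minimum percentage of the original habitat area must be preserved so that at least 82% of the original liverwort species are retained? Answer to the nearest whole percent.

44%

Need (A_new/A_old)^0.24 = 0.82, so A_new/A_old = 0.82^(1/0.24) = 0.82^4.167
ln(A_new/A_old) = ln 0.82 / 0.24 = -0.1985 / 0.24 = -0.8269
A_new/A_old = e^-0.8269 ≈ 0.4374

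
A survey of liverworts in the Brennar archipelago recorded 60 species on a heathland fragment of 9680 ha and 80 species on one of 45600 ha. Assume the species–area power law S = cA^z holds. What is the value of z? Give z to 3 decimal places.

0.186

Taking logs: ln S = ln c + z ln A, so z = (ln S₂ − ln S₁)/(ln A₂ − ln A₁).
z = ln(80/60) / ln(45600/9680) = ln(1.333) / ln(4.711) = 0.2877 / 1.5498 = 0.1856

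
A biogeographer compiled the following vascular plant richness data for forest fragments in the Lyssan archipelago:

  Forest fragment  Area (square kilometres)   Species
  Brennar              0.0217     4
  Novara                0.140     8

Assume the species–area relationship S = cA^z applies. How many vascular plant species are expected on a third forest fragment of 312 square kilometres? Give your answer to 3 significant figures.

z = ln(8/4) / ln(0.14/0.0217) = 0.6931 / 1.8643 = 0.3718
c = 4 / 0.0217^0.3718 = 4 / 0.2407 = 16.62
S₃ = 16.62 × 312^0.3718 = 16.62 × 8.459 ≈ 140.6

141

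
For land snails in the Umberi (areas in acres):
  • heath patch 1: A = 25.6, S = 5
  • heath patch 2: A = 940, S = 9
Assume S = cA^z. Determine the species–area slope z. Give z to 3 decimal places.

Taking logs: ln S = ln c + z ln A, so z = (ln S₂ − ln S₁)/(ln A₂ − ln A₁).
z = ln(9/5) / ln(940/25.6) = ln(1.8) / ln(36.72) = 0.5878 / 3.6033 = 0.1631

0.163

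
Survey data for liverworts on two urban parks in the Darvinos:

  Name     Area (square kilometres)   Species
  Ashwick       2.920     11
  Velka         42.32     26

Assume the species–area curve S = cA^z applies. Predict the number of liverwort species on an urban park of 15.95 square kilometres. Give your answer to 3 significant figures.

z = ln(26/11) / ln(42.32/2.92) = 0.8602 / 2.6737 = 0.3217
c = 11 / 2.92^0.3217 = 11 / 1.412 = 7.792
S₃ = 7.792 × 15.95^0.3217 = 7.792 × 2.438 ≈ 18.99

19.0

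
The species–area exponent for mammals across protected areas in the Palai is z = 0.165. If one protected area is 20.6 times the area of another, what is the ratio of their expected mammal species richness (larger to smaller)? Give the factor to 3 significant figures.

S₂/S₁ = (A₂/A₁)^z = 20.6^0.165
ln(S₂/S₁) = 0.165 × ln 20.6 = 0.165 × 3.0253 = 0.4992
S₂/S₁ = e^0.4992 ≈ 1.647

1.65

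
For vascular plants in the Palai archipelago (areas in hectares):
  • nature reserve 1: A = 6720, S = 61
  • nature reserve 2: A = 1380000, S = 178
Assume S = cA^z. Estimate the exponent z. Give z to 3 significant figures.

Taking logs: ln S = ln c + z ln A, so z = (ln S₂ − ln S₁)/(ln A₂ − ln A₁).
z = ln(178/61) / ln(1380000/6720) = ln(2.918) / ln(205.4) = 1.0709 / 5.3248 = 0.2011

0.201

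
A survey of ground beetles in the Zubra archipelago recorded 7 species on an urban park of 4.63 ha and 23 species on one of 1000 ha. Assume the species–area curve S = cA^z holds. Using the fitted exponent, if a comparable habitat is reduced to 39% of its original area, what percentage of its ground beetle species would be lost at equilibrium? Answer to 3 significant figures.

z = ln(23/7) / ln(1000/4.63) = 1.1896 / 5.3752 = 0.2213
S_new/S_old = (A_new/A_old)^z = 0.39^0.2213 = exp(0.2213 × -0.9416) = 0.8119
Fraction lost = 1 − 0.8119 = 0.1881

18.8%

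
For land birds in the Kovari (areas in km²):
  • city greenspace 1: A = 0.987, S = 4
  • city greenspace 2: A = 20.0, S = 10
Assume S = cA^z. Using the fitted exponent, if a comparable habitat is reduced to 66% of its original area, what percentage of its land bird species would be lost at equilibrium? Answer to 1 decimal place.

z = ln(10/4) / ln(20/0.987) = 0.9163 / 3.0088 = 0.3045
S_new/S_old = (A_new/A_old)^z = 0.66^0.3045 = exp(0.3045 × -0.4155) = 0.8811
Fraction lost = 1 − 0.8811 = 0.1189

11.9%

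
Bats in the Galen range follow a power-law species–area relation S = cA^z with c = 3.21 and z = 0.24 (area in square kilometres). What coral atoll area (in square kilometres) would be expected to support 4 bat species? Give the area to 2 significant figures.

4 = 3.21 × A^0.24  ⇒  A^0.24 = 4/3.21 = 1.246
ln A = ln(1.246) / 0.24 = 0.2200 / 0.24 = 0.9168
A = e^0.9168 ≈ 2.501 square kilometres

2.5 square kilometres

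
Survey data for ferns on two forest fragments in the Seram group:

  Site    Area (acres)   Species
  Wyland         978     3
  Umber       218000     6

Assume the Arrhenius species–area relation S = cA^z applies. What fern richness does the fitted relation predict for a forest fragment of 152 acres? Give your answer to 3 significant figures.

2.36

z = ln(6/3) / ln(218000/978) = 0.6931 / 5.4067 = 0.1282
c = 3 / 978^0.1282 = 3 / 2.417 = 1.241
S₃ = 1.241 × 152^0.1282 = 1.241 × 1.904 ≈ 2.363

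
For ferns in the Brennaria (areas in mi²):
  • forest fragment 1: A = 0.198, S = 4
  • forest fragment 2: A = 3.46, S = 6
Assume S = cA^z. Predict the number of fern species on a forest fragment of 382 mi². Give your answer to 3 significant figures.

z = ln(6/4) / ln(3.46/0.198) = 0.4055 / 2.8608 = 0.1417
c = 4 / 0.198^0.1417 = 4 / 0.7949 = 5.032
S₃ = 5.032 × 382^0.1417 = 5.032 × 2.323 ≈ 11.69

11.7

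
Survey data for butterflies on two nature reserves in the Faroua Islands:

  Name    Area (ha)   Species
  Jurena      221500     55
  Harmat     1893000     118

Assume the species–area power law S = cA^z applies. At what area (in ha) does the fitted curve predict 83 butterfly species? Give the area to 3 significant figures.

704000 ha

z = ln(118/55) / ln(1893000/221500) = 0.7634 / 2.1455 = 0.3558
c = 55 / 221500^0.3558 = 55 / 79.77 = 0.6895
A = (83/0.6895)^(1/0.3558) ⇒ ln A = ln(120.4)/0.3558 = 13.4648
A = e^13.4648 ≈ 704167 ha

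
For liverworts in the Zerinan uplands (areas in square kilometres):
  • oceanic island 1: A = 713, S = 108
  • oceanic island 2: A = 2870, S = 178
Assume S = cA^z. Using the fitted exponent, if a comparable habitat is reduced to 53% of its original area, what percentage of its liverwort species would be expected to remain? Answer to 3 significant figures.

79.6%

z = ln(178/108) / ln(2870/713) = 0.4997 / 1.3926 = 0.3588
S_new/S_old = (A_new/A_old)^z = 0.53^0.3588 = exp(0.3588 × -0.6349) = 0.7963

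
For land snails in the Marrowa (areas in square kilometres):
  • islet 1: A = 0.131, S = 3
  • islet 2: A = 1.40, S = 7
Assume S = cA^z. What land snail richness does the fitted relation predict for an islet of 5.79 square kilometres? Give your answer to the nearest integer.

12

z = ln(7/3) / ln(1.4/0.131) = 0.8473 / 2.3690 = 0.3577
c = 3 / 0.131^0.3577 = 3 / 0.4834 = 6.206
S₃ = 6.206 × 5.79^0.3577 = 6.206 × 1.874 ≈ 11.63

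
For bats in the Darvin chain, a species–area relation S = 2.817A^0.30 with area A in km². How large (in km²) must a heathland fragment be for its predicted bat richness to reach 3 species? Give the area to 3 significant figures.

1.23 km²

3 = 2.817 × A^0.3  ⇒  A^0.3 = 3/2.817 = 1.065
ln A = ln(1.065) / 0.3 = 0.0629 / 0.3 = 0.2098
A = e^0.2098 ≈ 1.233 km²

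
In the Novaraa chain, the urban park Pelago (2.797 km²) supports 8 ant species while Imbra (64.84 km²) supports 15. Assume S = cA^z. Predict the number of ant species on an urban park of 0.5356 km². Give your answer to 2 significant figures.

z = ln(15/8) / ln(64.84/2.797) = 0.6286 / 3.1434 = 0.2000
c = 8 / 2.797^0.2000 = 8 / 1.228 = 6.513
S₃ = 6.513 × 0.5356^0.2000 = 6.513 × 0.8826 ≈ 5.748

5.7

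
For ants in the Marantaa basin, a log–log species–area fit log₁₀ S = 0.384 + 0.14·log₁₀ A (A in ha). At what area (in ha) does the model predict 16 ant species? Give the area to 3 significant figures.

721000 ha

16 = 2.421 × A^0.14  ⇒  A^0.14 = 16/2.421 = 6.609
ln A = ln(6.609) / 0.14 = 1.8884 / 0.14 = 13.4885
A = e^13.4885 ≈ 721107 ha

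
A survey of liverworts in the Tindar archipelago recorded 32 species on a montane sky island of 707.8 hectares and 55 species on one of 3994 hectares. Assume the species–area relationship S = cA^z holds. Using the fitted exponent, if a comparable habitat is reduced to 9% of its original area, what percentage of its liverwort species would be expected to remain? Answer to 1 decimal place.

z = ln(55/32) / ln(3994/707.8) = 0.5416 / 1.7304 = 0.3130
S_new/S_old = (A_new/A_old)^z = 0.09^0.3130 = exp(0.3130 × -2.4079) = 0.4706

47.1%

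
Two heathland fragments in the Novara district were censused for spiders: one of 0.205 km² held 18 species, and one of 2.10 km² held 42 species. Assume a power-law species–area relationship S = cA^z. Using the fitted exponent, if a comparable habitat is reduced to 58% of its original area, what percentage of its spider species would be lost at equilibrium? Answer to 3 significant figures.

18.0%

z = ln(42/18) / ln(2.1/0.205) = 0.8473 / 2.3267 = 0.3642
S_new/S_old = (A_new/A_old)^z = 0.58^0.3642 = exp(0.3642 × -0.5447) = 0.8201
Fraction lost = 1 − 0.8201 = 0.1799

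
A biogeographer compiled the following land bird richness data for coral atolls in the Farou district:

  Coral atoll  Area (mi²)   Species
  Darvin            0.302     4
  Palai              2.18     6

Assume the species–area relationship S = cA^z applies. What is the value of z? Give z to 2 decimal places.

0.21

Taking logs: ln S = ln c + z ln A, so z = (ln S₂ − ln S₁)/(ln A₂ − ln A₁).
z = ln(6/4) / ln(2.18/0.302) = ln(1.5) / ln(7.219) = 0.4055 / 1.9767 = 0.2051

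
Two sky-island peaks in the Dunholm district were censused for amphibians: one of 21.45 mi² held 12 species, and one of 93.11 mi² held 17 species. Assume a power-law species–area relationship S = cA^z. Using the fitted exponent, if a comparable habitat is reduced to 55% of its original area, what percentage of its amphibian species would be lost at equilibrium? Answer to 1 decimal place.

z = ln(17/12) / ln(93.11/21.45) = 0.3483 / 1.4681 = 0.2373
S_new/S_old = (A_new/A_old)^z = 0.55^0.2373 = exp(0.2373 × -0.5978) = 0.8678
Fraction lost = 1 − 0.8678 = 0.1322

13.2%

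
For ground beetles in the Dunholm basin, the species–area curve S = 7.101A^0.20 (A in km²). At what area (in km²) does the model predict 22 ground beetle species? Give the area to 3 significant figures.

22 = 7.101 × A^0.2  ⇒  A^0.2 = 22/7.101 = 3.098
ln A = ln(3.098) / 0.2 = 1.1308 / 0.2 = 5.6540
A = e^5.6540 ≈ 285.4 km²

285 km²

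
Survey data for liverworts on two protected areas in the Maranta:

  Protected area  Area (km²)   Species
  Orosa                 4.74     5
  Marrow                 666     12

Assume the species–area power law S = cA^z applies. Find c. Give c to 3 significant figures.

z = ln(S₂/S₁) / ln(A₂/A₁) = ln(12/5) / ln(666/4.74) = 0.8755 / 4.9453 = 0.1770
c = S₁ / A₁^z = 5 / 4.74^0.1770 = 5 / 1.317 = 3.796

3.80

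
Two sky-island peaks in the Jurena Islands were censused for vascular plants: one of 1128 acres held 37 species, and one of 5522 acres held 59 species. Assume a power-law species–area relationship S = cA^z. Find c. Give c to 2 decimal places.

z = ln(S₂/S₁) / ln(A₂/A₁) = ln(59/37) / ln(5522/1128) = 0.4666 / 1.5883 = 0.2938
c = S₁ / A₁^z = 37 / 1128^0.2938 = 37 / 7.884 = 4.693

4.69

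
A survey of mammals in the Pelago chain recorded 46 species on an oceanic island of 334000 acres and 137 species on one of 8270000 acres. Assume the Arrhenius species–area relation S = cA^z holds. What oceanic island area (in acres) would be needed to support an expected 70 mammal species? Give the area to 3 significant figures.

z = ln(137/46) / ln(8270000/334000) = 1.0913 / 3.2092 = 0.3401
c = 46 / 334000^0.3401 = 46 / 75.58 = 0.6086
A = (70/0.6086)^(1/0.3401) ⇒ ln A = ln(115)/0.3401 = 13.9535
A = e^13.9535 ≈ 1148009 acres

1150000 acres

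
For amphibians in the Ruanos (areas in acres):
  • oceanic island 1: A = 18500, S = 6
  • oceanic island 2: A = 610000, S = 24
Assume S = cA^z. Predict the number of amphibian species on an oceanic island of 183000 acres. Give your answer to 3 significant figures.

14.9

z = ln(24/6) / ln(610000/18500) = 1.3863 / 3.4957 = 0.3966
c = 6 / 18500^0.3966 = 6 / 49.23 = 0.1219
S₃ = 0.1219 × 183000^0.3966 = 0.1219 × 122.2 ≈ 14.89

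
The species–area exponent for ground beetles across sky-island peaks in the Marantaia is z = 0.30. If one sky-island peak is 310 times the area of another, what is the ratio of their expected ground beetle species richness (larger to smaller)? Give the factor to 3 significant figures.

5.59

S₂/S₁ = (A₂/A₁)^z = 310^0.3
ln(S₂/S₁) = 0.3 × ln 310 = 0.3 × 5.7366 = 1.7210
S₂/S₁ = e^1.7210 ≈ 5.59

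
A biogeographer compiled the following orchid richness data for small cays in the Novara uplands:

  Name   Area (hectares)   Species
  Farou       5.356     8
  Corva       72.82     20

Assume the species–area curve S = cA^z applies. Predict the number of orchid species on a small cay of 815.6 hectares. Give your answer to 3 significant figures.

z = ln(20/8) / ln(72.82/5.356) = 0.9163 / 2.6098 = 0.3511
c = 8 / 5.356^0.3511 = 8 / 1.803 = 4.438
S₃ = 4.438 × 815.6^0.3511 = 4.438 × 10.52 ≈ 46.71

46.7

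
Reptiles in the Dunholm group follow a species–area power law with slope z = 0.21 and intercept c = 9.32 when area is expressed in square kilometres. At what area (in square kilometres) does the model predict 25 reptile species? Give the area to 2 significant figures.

25 = 9.32 × A^0.21  ⇒  A^0.21 = 25/9.32 = 2.682
ln A = ln(2.682) / 0.21 = 0.9867 / 0.21 = 4.6986
A = e^4.6986 ≈ 109.8 square kilometres

110 square kilometres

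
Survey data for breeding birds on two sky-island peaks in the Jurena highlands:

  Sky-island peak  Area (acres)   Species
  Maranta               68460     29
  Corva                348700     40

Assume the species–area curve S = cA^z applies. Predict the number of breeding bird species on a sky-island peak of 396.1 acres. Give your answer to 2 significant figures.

z = ln(40/29) / ln(348700/68460) = 0.3216 / 1.6280 = 0.1975
c = 29 / 68460^0.1975 = 29 / 9.019 = 3.215
S₃ = 3.215 × 396.1^0.1975 = 3.215 × 3.26 ≈ 10.48

10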